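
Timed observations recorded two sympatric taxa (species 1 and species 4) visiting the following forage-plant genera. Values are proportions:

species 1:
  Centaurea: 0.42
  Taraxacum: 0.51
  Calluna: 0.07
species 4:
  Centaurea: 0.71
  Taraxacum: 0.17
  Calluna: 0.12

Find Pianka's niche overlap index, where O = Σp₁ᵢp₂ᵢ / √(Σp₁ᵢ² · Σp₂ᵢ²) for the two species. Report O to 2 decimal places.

Σ p₁ᵢp₂ᵢ = 0.2982 + 0.0867 + 0.0084 = 0.3933
Σp_1ᵢ² = 0.42² + 0.51² + 0.07² = 0.1764 + 0.2601 + 0.0049 = 0.4414
Σp_2ᵢ² = 0.71² + 0.17² + 0.12² = 0.5041 + 0.0289 + 0.0144 = 0.5474
O = 0.3933 / √(0.4414 × 0.5474) = 0.3933 / 0.49155 = 0.8001

0.80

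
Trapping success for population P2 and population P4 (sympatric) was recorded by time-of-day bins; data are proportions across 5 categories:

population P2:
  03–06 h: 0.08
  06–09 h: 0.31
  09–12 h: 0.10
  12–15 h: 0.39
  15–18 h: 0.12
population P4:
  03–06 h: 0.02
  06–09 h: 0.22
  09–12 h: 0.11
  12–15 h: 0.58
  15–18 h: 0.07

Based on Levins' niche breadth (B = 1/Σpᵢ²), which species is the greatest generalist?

population P2

Σp_P2ᵢ² = 0.08² + 0.31² + 0.10² + 0.39² + 0.12² = 0.0064 + 0.0961 + 0.0100 + 0.1521 + 0.0144 = 0.2790
B_P2 = 1 / 0.2790 = 3.5842
Σp_P4ᵢ² = 0.02² + 0.22² + 0.11² + 0.58² + 0.07² = 0.0004 + 0.0484 + 0.0121 + 0.3364 + 0.0049 = 0.4022
B_P4 = 1 / 0.4022 = 2.4863
Highest B → broadest niche (most generalist): population P2 (B = 3.58).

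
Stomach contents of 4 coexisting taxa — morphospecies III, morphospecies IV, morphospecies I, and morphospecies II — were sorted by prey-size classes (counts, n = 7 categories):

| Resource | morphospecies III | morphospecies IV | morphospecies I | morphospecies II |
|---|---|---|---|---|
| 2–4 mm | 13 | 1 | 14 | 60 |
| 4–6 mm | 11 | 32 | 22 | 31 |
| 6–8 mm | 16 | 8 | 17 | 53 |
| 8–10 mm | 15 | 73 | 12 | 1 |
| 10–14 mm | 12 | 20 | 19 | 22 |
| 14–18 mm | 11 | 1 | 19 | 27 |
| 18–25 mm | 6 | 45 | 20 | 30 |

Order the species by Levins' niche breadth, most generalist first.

morphospecies I > morphospecies III > morphospecies II > morphospecies IV

Proportions for morphospecies III (n=84): 13/84=0.1548, 11/84=0.1310, 16/84=0.1905, 15/84=0.1786, 12/84=0.1429, 11/84=0.1310, 6/84=0.0714
Proportions for morphospecies IV (n=180): 1/180=0.0056, 32/180=0.1778, 8/180=0.0444, 73/180=0.4056, 20/180=0.1111, 1/180=0.0056, 45/180=0.2500
Proportions for morphospecies I (n=123): 14/123=0.1138, 22/123=0.1789, 17/123=0.1382, 12/123=0.0976, 19/123=0.1545, 19/123=0.1545, 20/123=0.1626
Proportions for morphospecies II (n=224): 60/224=0.2679, 31/224=0.1384, 53/224=0.2366, 1/224=0.0045, 22/224=0.0982, 27/224=0.1205, 30/224=0.1339
Σp_IIIᵢ² = 0.1548² + 0.1310² + 0.1905² + 0.1786² + 0.1429² + 0.1310² + 0.0714² = 0.023963 + 0.017161 + 0.036290 + 0.031898 + 0.020420 + 0.017161 + 0.005098 = 0.151991
B_III = 1 / 0.151991 = 6.5793
Σp_IVᵢ² = 0.0056² + 0.1778² + 0.0444² + 0.4056² + 0.1111² + 0.0056² + 0.2500² = 0.000031 + 0.031613 + 0.001971 + 0.164511 + 0.012343 + 0.000031 + 0.062500 = 0.273000
B_IV = 1 / 0.273000 = 3.6630
Σp_Iᵢ² = 0.1138² + 0.1789² + 0.1382² + 0.0976² + 0.1545² + 0.1545² + 0.1626² = 0.012950 + 0.032005 + 0.019099 + 0.009526 + 0.023870 + 0.023870 + 0.026439 = 0.147759
B_I = 1 / 0.147759 = 6.7678
Σp_IIᵢ² = 0.2679² + 0.1384² + 0.2366² + 0.0045² + 0.0982² + 0.1205² + 0.1339² = 0.071770 + 0.019155 + 0.055980 + 0.000020 + 0.009643 + 0.014520 + 0.017929 = 0.189017
B_II = 1 / 0.189017 = 5.2905
Ranking by B (broadest → narrowest): morphospecies I (6.77) > morphospecies III (6.58) > morphospecies II (5.29) > morphospecies IV (3.66)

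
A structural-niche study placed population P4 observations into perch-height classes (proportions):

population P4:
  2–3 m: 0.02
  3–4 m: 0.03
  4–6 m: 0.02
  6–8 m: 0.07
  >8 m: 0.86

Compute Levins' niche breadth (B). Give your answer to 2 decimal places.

Σpᵢ² = 0.02² + 0.03² + 0.02² + 0.07² + 0.86² = 0.0004 + 0.0009 + 0.0004 + 0.0049 + 0.7396 = 0.7462
B = 1 / 0.7462 = 1.3401

1.34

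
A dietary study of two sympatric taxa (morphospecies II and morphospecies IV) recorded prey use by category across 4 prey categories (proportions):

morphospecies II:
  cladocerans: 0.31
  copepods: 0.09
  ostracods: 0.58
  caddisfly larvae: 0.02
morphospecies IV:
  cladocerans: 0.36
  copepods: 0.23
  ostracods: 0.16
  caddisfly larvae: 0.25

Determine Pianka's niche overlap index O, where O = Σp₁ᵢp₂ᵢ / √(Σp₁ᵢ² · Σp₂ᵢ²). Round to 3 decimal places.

Σ p₁ᵢp₂ᵢ = 0.1116 + 0.0207 + 0.0928 + 0.0050 = 0.2301
Σp_1ᵢ² = 0.31² + 0.09² + 0.58² + 0.02² = 0.0961 + 0.0081 + 0.3364 + 0.0004 = 0.4410
Σp_2ᵢ² = 0.36² + 0.23² + 0.16² + 0.25² = 0.1296 + 0.0529 + 0.0256 + 0.0625 = 0.2706
O = 0.2301 / √(0.4410 × 0.2706) = 0.2301 / 0.345448 = 0.66609

0.666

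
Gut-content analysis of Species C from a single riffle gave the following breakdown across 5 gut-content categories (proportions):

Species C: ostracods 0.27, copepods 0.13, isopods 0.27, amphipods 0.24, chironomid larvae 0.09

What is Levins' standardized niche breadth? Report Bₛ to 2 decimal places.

0.84

Σpᵢ² = 0.27² + 0.13² + 0.27² + 0.24² + 0.09² = 0.0729 + 0.0169 + 0.0729 + 0.0576 + 0.0081 = 0.2284
B = 1 / 0.2284 = 4.3783
Bₛ = (B − 1)/(n − 1) = (4.3783 − 1)/(5 − 1) = 3.3783/4 = 0.8446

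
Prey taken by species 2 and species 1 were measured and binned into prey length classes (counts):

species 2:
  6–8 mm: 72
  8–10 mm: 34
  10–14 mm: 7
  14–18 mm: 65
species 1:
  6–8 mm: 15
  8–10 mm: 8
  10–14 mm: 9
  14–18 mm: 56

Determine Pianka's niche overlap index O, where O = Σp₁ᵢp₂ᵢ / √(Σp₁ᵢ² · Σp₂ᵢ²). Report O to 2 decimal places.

Proportions for species 2 (n=178): 72/178=0.4045, 34/178=0.1910, 7/178=0.0393, 65/178=0.3652
Proportions for species 1 (n=88): 15/88=0.1705, 8/88=0.0909, 9/88=0.1023, 56/88=0.6364
Σ p₁ᵢp₂ᵢ = 0.068967 + 0.017362 + 0.004020 + 0.232413 = 0.322762
Σp_1ᵢ² = 0.4045² + 0.1910² + 0.0393² + 0.3652² = 0.163620 + 0.036481 + 0.001544 + 0.133371 = 0.335016
Σp_2ᵢ² = 0.1705² + 0.0909² + 0.1023² + 0.6364² = 0.029070 + 0.008263 + 0.010465 + 0.405005 = 0.452803
O = 0.322762 / √(0.335016 × 0.452803) = 0.322762 / 0.3894820 = 0.8287

0.83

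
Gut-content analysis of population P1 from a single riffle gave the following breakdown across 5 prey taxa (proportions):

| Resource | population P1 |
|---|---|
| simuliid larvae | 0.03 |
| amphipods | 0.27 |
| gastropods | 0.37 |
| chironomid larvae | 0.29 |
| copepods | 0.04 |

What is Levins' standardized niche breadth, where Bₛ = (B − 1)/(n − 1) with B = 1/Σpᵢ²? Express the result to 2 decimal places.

0.59

Σpᵢ² = 0.03² + 0.27² + 0.37² + 0.29² + 0.04² = 0.0009 + 0.0729 + 0.1369 + 0.0841 + 0.0016 = 0.2964
B = 1 / 0.2964 = 3.3738
Bₛ = (B − 1)/(n − 1) = (3.3738 − 1)/(5 − 1) = 2.3738/4 = 0.5935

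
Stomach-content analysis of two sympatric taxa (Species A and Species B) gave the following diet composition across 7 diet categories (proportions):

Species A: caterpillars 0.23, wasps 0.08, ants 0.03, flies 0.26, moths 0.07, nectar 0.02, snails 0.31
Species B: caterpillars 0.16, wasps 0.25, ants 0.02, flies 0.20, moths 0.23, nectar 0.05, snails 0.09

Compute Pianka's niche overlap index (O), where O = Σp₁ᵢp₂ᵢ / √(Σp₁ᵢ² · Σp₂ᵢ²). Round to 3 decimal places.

Σ p₁ᵢp₂ᵢ = 0.0368 + 0.0200 + 0.0006 + 0.0520 + 0.0161 + 0.0010 + 0.0279 = 0.1544
Σp_1ᵢ² = 0.23² + 0.08² + 0.03² + 0.26² + 0.07² + 0.02² + 0.31² = 0.0529 + 0.0064 + 0.0009 + 0.0676 + 0.0049 + 0.0004 + 0.0961 = 0.2292
Σp_2ᵢ² = 0.16² + 0.25² + 0.02² + 0.20² + 0.23² + 0.05² + 0.09² = 0.0256 + 0.0625 + 0.0004 + 0.0400 + 0.0529 + 0.0025 + 0.0081 = 0.1920
O = 0.1544 / √(0.2292 × 0.1920) = 0.1544 / 0.209777 = 0.73602

0.736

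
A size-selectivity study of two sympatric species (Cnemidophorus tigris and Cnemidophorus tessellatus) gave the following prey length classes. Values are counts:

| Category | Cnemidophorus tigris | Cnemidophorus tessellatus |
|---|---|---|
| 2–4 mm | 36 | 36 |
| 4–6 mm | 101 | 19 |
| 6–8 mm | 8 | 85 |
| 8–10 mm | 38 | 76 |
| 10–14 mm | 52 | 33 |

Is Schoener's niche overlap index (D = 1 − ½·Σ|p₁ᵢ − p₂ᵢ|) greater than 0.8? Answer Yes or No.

No

Proportions for Cnemidophorus tigris (n=235): 36/235=0.1532, 101/235=0.4298, 8/235=0.0340, 38/235=0.1617, 52/235=0.2213
Proportions for Cnemidophorus tessellatus (n=249): 36/249=0.1446, 19/249=0.0763, 85/249=0.3414, 76/249=0.3052, 33/249=0.1325
Σ|p₁ᵢ − p₂ᵢ| = 0.0086 + 0.3535 + 0.3074 + 0.1435 + 0.0888 = 0.9018
D = 1 − ½ × 0.9018 = 1 − 0.45090 = 0.54910
D = 0.54910 < 0.8 → No.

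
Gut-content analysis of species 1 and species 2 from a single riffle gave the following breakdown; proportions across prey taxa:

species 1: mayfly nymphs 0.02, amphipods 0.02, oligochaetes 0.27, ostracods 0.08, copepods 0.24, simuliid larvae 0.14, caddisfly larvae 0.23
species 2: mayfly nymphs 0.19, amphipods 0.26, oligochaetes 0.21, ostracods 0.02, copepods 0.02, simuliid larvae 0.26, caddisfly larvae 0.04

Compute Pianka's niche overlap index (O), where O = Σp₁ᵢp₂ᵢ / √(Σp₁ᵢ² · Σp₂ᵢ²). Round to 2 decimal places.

Σ p₁ᵢp₂ᵢ = 0.0038 + 0.0052 + 0.0567 + 0.0016 + 0.0048 + 0.0364 + 0.0092 = 0.1177
Σp_1ᵢ² = 0.02² + 0.02² + 0.27² + 0.08² + 0.24² + 0.14² + 0.23² = 0.0004 + 0.0004 + 0.0729 + 0.0064 + 0.0576 + 0.0196 + 0.0529 = 0.2102
Σp_2ᵢ² = 0.19² + 0.26² + 0.21² + 0.02² + 0.02² + 0.26² + 0.04² = 0.0361 + 0.0676 + 0.0441 + 0.0004 + 0.0004 + 0.0676 + 0.0016 = 0.2178
O = 0.1177 / √(0.2102 × 0.2178) = 0.1177 / 0.21397 = 0.5501

0.55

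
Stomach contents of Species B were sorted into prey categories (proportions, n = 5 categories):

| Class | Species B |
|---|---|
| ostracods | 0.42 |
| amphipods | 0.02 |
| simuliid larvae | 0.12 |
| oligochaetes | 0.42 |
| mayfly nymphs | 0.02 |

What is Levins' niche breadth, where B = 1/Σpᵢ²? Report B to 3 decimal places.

2.717

Σpᵢ² = 0.42² + 0.02² + 0.12² + 0.42² + 0.02² = 0.1764 + 0.0004 + 0.0144 + 0.1764 + 0.0004 = 0.3680
B = 1 / 0.3680 = 2.71739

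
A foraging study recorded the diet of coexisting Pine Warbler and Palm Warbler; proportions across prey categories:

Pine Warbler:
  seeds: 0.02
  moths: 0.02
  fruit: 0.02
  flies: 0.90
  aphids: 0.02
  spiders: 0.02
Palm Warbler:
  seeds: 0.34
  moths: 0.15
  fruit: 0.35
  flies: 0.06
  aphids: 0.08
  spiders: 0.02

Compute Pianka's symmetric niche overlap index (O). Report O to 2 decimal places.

Σ p₁ᵢp₂ᵢ = 0.0068 + 0.0030 + 0.0070 + 0.0540 + 0.0016 + 0.0004 = 0.0728
Σp_1ᵢ² = 0.02² + 0.02² + 0.02² + 0.90² + 0.02² + 0.02² = 0.0004 + 0.0004 + 0.0004 + 0.8100 + 0.0004 + 0.0004 = 0.8120
Σp_2ᵢ² = 0.34² + 0.15² + 0.35² + 0.06² + 0.08² + 0.02² = 0.1156 + 0.0225 + 0.1225 + 0.0036 + 0.0064 + 0.0004 = 0.2710
O = 0.0728 / √(0.8120 × 0.2710) = 0.0728 / 0.46910 = 0.1552

0.16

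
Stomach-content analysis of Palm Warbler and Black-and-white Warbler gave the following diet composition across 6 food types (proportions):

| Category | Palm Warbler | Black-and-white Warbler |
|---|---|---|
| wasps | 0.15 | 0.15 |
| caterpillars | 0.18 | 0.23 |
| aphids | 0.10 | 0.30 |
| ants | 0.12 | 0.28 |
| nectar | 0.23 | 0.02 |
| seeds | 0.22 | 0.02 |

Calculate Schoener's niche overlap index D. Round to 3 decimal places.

Σ|p₁ᵢ − p₂ᵢ| = 0.00 + 0.05 + 0.20 + 0.16 + 0.21 + 0.20 = 0.82
D = 1 − ½ × 0.82 = 1 − 0.410 = 0.59000

0.590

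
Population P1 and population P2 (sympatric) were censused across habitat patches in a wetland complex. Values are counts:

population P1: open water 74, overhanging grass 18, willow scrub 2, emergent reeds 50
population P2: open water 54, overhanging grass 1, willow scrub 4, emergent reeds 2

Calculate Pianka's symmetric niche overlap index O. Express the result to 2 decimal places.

0.83

Proportions for population P1 (n=144): 74/144=0.5139, 18/144=0.1250, 2/144=0.0139, 50/144=0.3472
Proportions for population P2 (n=61): 54/61=0.8852, 1/61=0.0164, 4/61=0.0656, 2/61=0.0328
Σ p₁ᵢp₂ᵢ = 0.454904 + 0.002050 + 0.000912 + 0.011388 = 0.469254
Σp_1ᵢ² = 0.5139² + 0.1250² + 0.0139² + 0.3472² = 0.264093 + 0.015625 + 0.000193 + 0.120548 = 0.400459
Σp_2ᵢ² = 0.8852² + 0.0164² + 0.0656² + 0.0328² = 0.783579 + 0.000269 + 0.004303 + 0.001076 = 0.789227
O = 0.469254 / √(0.400459 × 0.789227) = 0.469254 / 0.5621860 = 0.8347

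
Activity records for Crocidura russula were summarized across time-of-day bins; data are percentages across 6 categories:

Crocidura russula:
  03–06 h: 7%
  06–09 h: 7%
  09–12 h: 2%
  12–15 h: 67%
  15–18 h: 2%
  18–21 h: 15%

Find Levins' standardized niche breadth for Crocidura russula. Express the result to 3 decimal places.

0.215

Convert percentages to proportions (divide by 100).
Σpᵢ² = 0.07² + 0.07² + 0.02² + 0.67² + 0.02² + 0.15² = 0.0049 + 0.0049 + 0.0004 + 0.4489 + 0.0004 + 0.0225 = 0.4820
B = 1 / 0.4820 = 2.07469
Bₛ = (B − 1)/(n − 1) = (2.07469 − 1)/(6 − 1) = 1.07469/5 = 0.21494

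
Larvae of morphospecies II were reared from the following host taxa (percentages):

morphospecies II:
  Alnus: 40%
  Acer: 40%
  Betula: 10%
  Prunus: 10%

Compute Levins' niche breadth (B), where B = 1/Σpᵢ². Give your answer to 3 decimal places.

Convert percentages to proportions (divide by 100).
Σpᵢ² = 0.40² + 0.40² + 0.10² + 0.10² = 0.1600 + 0.1600 + 0.0100 + 0.0100 = 0.3400
B = 1 / 0.3400 = 2.94118

2.941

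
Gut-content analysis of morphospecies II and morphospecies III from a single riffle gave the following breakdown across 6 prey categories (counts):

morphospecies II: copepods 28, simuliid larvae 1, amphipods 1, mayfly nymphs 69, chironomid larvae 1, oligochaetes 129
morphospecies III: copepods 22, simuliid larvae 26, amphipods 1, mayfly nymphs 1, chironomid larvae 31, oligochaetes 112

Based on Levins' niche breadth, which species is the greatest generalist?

Proportions for morphospecies II (n=229): 28/229=0.1223, 1/229=0.0044, 1/229=0.0044, 69/229=0.3013, 1/229=0.0044, 129/229=0.5633
Proportions for morphospecies III (n=193): 22/193=0.1140, 26/193=0.1347, 1/193=0.0052, 1/193=0.0052, 31/193=0.1606, 112/193=0.5803
Σp_IIᵢ² = 0.1223² + 0.0044² + 0.0044² + 0.3013² + 0.0044² + 0.5633² = 0.014957 + 0.000019 + 0.000019 + 0.090782 + 0.000019 + 0.317307 = 0.423103
B_II = 1 / 0.423103 = 2.3635
Σp_IIIᵢ² = 0.1140² + 0.1347² + 0.0052² + 0.0052² + 0.1606² + 0.5803² = 0.012996 + 0.018144 + 0.000027 + 0.000027 + 0.025792 + 0.336748 = 0.393734
B_III = 1 / 0.393734 = 2.5398
Highest B → broadest niche (most generalist): morphospecies III (B = 2.54).

morphospecies III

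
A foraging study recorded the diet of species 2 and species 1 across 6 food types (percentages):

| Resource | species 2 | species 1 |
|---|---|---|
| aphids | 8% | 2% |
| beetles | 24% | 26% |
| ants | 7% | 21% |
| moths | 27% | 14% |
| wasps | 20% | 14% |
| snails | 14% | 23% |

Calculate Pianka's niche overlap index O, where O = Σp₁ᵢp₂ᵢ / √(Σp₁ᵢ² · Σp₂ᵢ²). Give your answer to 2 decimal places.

0.87

Convert percentages to proportions (divide by 100).
Σ p₁ᵢp₂ᵢ = 0.0016 + 0.0624 + 0.0147 + 0.0378 + 0.0280 + 0.0322 = 0.1767
Σp_1ᵢ² = 0.08² + 0.24² + 0.07² + 0.27² + 0.20² + 0.14² = 0.0064 + 0.0576 + 0.0049 + 0.0729 + 0.0400 + 0.0196 = 0.2014
Σp_2ᵢ² = 0.02² + 0.26² + 0.21² + 0.14² + 0.14² + 0.23² = 0.0004 + 0.0676 + 0.0441 + 0.0196 + 0.0196 + 0.0529 = 0.2042
O = 0.1767 / √(0.2014 × 0.2042) = 0.1767 / 0.20280 = 0.8713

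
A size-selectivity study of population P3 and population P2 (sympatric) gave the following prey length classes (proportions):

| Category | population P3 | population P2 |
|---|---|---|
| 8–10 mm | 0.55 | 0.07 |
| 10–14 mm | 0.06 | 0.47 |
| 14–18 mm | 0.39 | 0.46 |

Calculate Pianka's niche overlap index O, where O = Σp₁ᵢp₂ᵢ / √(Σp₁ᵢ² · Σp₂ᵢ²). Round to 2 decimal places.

0.55

Σ p₁ᵢp₂ᵢ = 0.0385 + 0.0282 + 0.1794 = 0.2461
Σp_1ᵢ² = 0.55² + 0.06² + 0.39² = 0.3025 + 0.0036 + 0.1521 = 0.4582
Σp_2ᵢ² = 0.07² + 0.47² + 0.46² = 0.0049 + 0.2209 + 0.2116 = 0.4374
O = 0.2461 / √(0.4582 × 0.4374) = 0.2461 / 0.44768 = 0.5497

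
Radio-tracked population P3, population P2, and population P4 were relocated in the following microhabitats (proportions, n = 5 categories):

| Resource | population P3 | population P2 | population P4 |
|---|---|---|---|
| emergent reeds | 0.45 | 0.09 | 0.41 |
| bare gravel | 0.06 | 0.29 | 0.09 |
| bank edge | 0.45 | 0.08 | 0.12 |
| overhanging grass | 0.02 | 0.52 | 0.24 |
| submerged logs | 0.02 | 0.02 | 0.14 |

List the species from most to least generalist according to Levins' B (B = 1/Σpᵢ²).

Σp_P3ᵢ² = 0.45² + 0.06² + 0.45² + 0.02² + 0.02² = 0.2025 + 0.0036 + 0.2025 + 0.0004 + 0.0004 = 0.4094
B_P3 = 1 / 0.4094 = 2.4426
Σp_P2ᵢ² = 0.09² + 0.29² + 0.08² + 0.52² + 0.02² = 0.0081 + 0.0841 + 0.0064 + 0.2704 + 0.0004 = 0.3694
B_P2 = 1 / 0.3694 = 2.7071
Σp_P4ᵢ² = 0.41² + 0.09² + 0.12² + 0.24² + 0.14² = 0.1681 + 0.0081 + 0.0144 + 0.0576 + 0.0196 = 0.2678
B_P4 = 1 / 0.2678 = 3.7341
Ranking by B (broadest → narrowest): population P4 (3.73) > population P2 (2.71) > population P3 (2.44)

population P4 > population P2 > population P3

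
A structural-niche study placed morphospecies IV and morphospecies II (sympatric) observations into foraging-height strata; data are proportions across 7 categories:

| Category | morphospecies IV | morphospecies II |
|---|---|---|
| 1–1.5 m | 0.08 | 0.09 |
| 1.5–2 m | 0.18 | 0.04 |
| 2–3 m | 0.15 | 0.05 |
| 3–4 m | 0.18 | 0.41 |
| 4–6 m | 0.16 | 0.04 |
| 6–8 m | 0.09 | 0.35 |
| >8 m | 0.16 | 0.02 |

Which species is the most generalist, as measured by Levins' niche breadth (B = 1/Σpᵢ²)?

morphospecies IV

Σp_IVᵢ² = 0.08² + 0.18² + 0.15² + 0.18² + 0.16² + 0.09² + 0.16² = 0.0064 + 0.0324 + 0.0225 + 0.0324 + 0.0256 + 0.0081 + 0.0256 = 0.1530
B_IV = 1 / 0.1530 = 6.5359
Σp_IIᵢ² = 0.09² + 0.04² + 0.05² + 0.41² + 0.04² + 0.35² + 0.02² = 0.0081 + 0.0016 + 0.0025 + 0.1681 + 0.0016 + 0.1225 + 0.0004 = 0.3048
B_II = 1 / 0.3048 = 3.2808
Highest B → broadest niche (most generalist): morphospecies IV (B = 6.54).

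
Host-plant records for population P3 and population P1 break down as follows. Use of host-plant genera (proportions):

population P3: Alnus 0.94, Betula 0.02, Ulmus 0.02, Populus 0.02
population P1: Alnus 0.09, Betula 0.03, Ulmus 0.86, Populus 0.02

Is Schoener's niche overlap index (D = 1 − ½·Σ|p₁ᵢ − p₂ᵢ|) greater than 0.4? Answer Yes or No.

No

Σ|p₁ᵢ − p₂ᵢ| = 0.85 + 0.01 + 0.84 + 0.00 = 1.70
D = 1 − ½ × 1.70 = 1 − 0.850 = 0.1500
D = 0.1500 < 0.4 → No.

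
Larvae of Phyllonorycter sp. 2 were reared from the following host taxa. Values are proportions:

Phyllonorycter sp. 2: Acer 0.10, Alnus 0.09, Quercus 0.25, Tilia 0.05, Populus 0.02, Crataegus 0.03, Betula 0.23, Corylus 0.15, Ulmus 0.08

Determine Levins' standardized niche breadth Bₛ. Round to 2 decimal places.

Σpᵢ² = 0.10² + 0.09² + 0.25² + 0.05² + 0.02² + 0.03² + 0.23² + 0.15² + 0.08² = 0.0100 + 0.0081 + 0.0625 + 0.0025 + 0.0004 + 0.0009 + 0.0529 + 0.0225 + 0.0064 = 0.1662
B = 1 / 0.1662 = 6.0168
Bₛ = (B − 1)/(n − 1) = (6.0168 − 1)/(9 − 1) = 5.0168/8 = 0.6271

0.63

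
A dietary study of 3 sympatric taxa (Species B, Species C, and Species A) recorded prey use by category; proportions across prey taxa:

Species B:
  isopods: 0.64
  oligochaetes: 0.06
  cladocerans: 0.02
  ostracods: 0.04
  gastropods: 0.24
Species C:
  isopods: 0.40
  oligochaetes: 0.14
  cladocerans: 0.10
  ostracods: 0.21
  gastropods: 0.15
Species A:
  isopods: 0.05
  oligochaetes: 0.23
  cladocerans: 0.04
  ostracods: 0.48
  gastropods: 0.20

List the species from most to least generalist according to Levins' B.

Σp_Bᵢ² = 0.64² + 0.06² + 0.02² + 0.04² + 0.24² = 0.4096 + 0.0036 + 0.0004 + 0.0016 + 0.0576 = 0.4728
B_B = 1 / 0.4728 = 2.1151
Σp_Cᵢ² = 0.40² + 0.14² + 0.10² + 0.21² + 0.15² = 0.1600 + 0.0196 + 0.0100 + 0.0441 + 0.0225 = 0.2562
B_C = 1 / 0.2562 = 3.9032
Σp_Aᵢ² = 0.05² + 0.23² + 0.04² + 0.48² + 0.20² = 0.0025 + 0.0529 + 0.0016 + 0.2304 + 0.0400 = 0.3274
B_A = 1 / 0.3274 = 3.0544
Ranking by B (broadest → narrowest): Species C (3.90) > Species A (3.05) > Species B (2.12)

Species C > Species A > Species B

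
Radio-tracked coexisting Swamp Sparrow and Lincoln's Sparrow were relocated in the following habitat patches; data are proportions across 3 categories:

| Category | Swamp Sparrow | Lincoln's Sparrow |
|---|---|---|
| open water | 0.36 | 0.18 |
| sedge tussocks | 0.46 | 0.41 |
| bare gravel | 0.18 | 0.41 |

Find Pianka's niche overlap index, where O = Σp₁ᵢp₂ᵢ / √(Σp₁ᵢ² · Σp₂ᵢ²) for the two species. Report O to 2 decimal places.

Σ p₁ᵢp₂ᵢ = 0.0648 + 0.1886 + 0.0738 = 0.3272
Σp_1ᵢ² = 0.36² + 0.46² + 0.18² = 0.1296 + 0.2116 + 0.0324 = 0.3736
Σp_2ᵢ² = 0.18² + 0.41² + 0.41² = 0.0324 + 0.1681 + 0.1681 = 0.3686
O = 0.3272 / √(0.3736 × 0.3686) = 0.3272 / 0.37109 = 0.8817

0.88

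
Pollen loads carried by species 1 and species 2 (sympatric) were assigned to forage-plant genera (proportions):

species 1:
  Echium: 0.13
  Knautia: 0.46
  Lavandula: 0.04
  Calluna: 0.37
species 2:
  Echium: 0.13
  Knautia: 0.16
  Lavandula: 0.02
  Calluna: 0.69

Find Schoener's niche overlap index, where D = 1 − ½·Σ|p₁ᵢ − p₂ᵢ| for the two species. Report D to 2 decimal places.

0.68

Σ|p₁ᵢ − p₂ᵢ| = 0.00 + 0.30 + 0.02 + 0.32 = 0.64
D = 1 − ½ × 0.64 = 1 − 0.320 = 0.6800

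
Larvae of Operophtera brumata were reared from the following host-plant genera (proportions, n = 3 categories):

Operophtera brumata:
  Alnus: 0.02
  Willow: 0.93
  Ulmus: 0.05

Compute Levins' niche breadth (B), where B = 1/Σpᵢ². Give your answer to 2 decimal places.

Σpᵢ² = 0.02² + 0.93² + 0.05² = 0.0004 + 0.8649 + 0.0025 = 0.8678
B = 1 / 0.8678 = 1.1523

1.15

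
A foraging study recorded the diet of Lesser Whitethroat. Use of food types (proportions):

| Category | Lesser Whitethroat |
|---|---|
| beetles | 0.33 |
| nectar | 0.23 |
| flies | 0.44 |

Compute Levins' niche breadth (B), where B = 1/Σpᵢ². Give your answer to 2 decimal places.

Σpᵢ² = 0.33² + 0.23² + 0.44² = 0.1089 + 0.0529 + 0.1936 = 0.3554
B = 1 / 0.3554 = 2.8137

2.81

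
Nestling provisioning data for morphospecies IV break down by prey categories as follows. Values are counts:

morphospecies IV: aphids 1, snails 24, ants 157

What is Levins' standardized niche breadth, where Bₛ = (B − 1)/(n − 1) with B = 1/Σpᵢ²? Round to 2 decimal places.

0.16

Proportions for morphospecies IV (n=182): 1/182=0.0055, 24/182=0.1319, 157/182=0.8626
Σpᵢ² = 0.0055² + 0.1319² + 0.8626² = 0.000030 + 0.017398 + 0.744079 = 0.761507
B = 1 / 0.761507 = 1.3132
Bₛ = (B − 1)/(n − 1) = (1.3132 − 1)/(3 − 1) = 0.3132/2 = 0.1566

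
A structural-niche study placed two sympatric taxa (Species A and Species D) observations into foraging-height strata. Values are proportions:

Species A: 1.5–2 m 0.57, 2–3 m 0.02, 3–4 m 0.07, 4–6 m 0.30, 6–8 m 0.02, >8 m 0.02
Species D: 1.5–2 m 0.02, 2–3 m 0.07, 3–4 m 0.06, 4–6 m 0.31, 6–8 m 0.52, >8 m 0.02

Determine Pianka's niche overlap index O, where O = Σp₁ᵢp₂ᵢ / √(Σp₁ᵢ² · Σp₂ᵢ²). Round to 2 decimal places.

Σ p₁ᵢp₂ᵢ = 0.0114 + 0.0014 + 0.0042 + 0.0930 + 0.0104 + 0.0004 = 0.1208
Σp_1ᵢ² = 0.57² + 0.02² + 0.07² + 0.30² + 0.02² + 0.02² = 0.3249 + 0.0004 + 0.0049 + 0.0900 + 0.0004 + 0.0004 = 0.4210
Σp_2ᵢ² = 0.02² + 0.07² + 0.06² + 0.31² + 0.52² + 0.02² = 0.0004 + 0.0049 + 0.0036 + 0.0961 + 0.2704 + 0.0004 = 0.3758
O = 0.1208 / √(0.4210 × 0.3758) = 0.1208 / 0.39776 = 0.3037

0.30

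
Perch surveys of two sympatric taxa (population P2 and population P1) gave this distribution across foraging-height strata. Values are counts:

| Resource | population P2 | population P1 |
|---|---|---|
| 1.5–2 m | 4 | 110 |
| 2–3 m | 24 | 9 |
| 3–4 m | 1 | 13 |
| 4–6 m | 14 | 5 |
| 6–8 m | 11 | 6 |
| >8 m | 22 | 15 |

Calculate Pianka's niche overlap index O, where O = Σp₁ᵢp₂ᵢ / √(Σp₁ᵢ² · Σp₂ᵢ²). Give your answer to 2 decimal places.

0.27

Proportions for population P2 (n=76): 4/76=0.0526, 24/76=0.3158, 1/76=0.0132, 14/76=0.1842, 11/76=0.1447, 22/76=0.2895
Proportions for population P1 (n=158): 110/158=0.6962, 9/158=0.0570, 13/158=0.0823, 5/158=0.0316, 6/158=0.0380, 15/158=0.0949
Σ p₁ᵢp₂ᵢ = 0.036620 + 0.018001 + 0.001086 + 0.005821 + 0.005499 + 0.027474 = 0.094501
Σp_1ᵢ² = 0.0526² + 0.3158² + 0.0132² + 0.1842² + 0.1447² + 0.2895² = 0.002767 + 0.099730 + 0.000174 + 0.033930 + 0.020938 + 0.083810 = 0.241349
Σp_2ᵢ² = 0.6962² + 0.0570² + 0.0823² + 0.0316² + 0.0380² + 0.0949² = 0.484694 + 0.003249 + 0.006773 + 0.000999 + 0.001444 + 0.009006 = 0.506165
O = 0.094501 / √(0.241349 × 0.506165) = 0.094501 / 0.3495174 = 0.2704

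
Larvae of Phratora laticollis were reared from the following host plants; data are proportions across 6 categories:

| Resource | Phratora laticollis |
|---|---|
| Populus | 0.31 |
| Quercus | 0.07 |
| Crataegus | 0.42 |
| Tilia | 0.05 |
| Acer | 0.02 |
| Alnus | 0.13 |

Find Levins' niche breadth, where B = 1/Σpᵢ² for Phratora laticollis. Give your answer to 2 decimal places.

3.36

Σpᵢ² = 0.31² + 0.07² + 0.42² + 0.05² + 0.02² + 0.13² = 0.0961 + 0.0049 + 0.1764 + 0.0025 + 0.0004 + 0.0169 = 0.2972
B = 1 / 0.2972 = 3.3647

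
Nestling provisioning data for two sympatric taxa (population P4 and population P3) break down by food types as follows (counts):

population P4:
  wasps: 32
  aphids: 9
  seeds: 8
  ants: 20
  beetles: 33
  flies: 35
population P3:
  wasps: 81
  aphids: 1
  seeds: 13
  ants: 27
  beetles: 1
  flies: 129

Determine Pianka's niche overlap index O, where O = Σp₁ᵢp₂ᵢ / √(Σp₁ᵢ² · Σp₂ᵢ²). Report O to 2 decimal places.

Proportions for population P4 (n=137): 32/137=0.2336, 9/137=0.0657, 8/137=0.0584, 20/137=0.1460, 33/137=0.2409, 35/137=0.2555
Proportions for population P3 (n=252): 81/252=0.3214, 1/252=0.0040, 13/252=0.0516, 27/252=0.1071, 1/252=0.0040, 129/252=0.5119
Σ p₁ᵢp₂ᵢ = 0.075079 + 0.000263 + 0.003013 + 0.015637 + 0.000964 + 0.130790 = 0.225746
Σp_1ᵢ² = 0.2336² + 0.0657² + 0.0584² + 0.1460² + 0.2409² + 0.2555² = 0.054569 + 0.004316 + 0.003411 + 0.021316 + 0.058033 + 0.065280 = 0.206925
Σp_2ᵢ² = 0.3214² + 0.0040² + 0.0516² + 0.1071² + 0.0040² + 0.5119² = 0.103298 + 0.000016 + 0.002663 + 0.011470 + 0.000016 + 0.262042 = 0.379505
O = 0.225746 / √(0.206925 × 0.379505) = 0.225746 / 0.2802304 = 0.8056

0.81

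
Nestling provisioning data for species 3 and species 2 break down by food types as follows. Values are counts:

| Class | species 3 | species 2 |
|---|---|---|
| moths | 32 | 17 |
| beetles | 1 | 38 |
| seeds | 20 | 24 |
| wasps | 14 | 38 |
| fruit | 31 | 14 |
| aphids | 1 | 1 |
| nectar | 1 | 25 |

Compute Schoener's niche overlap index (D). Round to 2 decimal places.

Proportions for species 3 (n=100): 32/100=0.3200, 1/100=0.0100, 20/100=0.2000, 14/100=0.1400, 31/100=0.3100, 1/100=0.0100, 1/100=0.0100
Proportions for species 2 (n=157): 17/157=0.1083, 38/157=0.2420, 24/157=0.1529, 38/157=0.2420, 14/157=0.0892, 1/157=0.0064, 25/157=0.1592
Σ|p₁ᵢ − p₂ᵢ| = 0.2117 + 0.2320 + 0.0471 + 0.1020 + 0.2208 + 0.0036 + 0.1492 = 0.9664
D = 1 − ½ × 0.9664 = 1 − 0.48320 = 0.51680

0.52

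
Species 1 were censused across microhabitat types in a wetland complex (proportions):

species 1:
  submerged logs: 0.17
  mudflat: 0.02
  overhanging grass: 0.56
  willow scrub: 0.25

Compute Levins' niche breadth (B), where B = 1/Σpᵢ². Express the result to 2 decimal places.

2.47

Σpᵢ² = 0.17² + 0.02² + 0.56² + 0.25² = 0.0289 + 0.0004 + 0.3136 + 0.0625 = 0.4054
B = 1 / 0.4054 = 2.4667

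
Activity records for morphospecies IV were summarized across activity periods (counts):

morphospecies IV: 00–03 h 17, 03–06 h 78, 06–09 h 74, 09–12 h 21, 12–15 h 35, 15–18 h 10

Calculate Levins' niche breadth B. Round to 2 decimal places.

Proportions for morphospecies IV (n=235): 17/235=0.0723, 78/235=0.3319, 74/235=0.3149, 21/235=0.0894, 35/235=0.1489, 10/235=0.0426
Σpᵢ² = 0.0723² + 0.3319² + 0.3149² + 0.0894² + 0.1489² + 0.0426² = 0.005227 + 0.110158 + 0.099162 + 0.007992 + 0.022171 + 0.001815 = 0.246525
B = 1 / 0.246525 = 4.0564

4.06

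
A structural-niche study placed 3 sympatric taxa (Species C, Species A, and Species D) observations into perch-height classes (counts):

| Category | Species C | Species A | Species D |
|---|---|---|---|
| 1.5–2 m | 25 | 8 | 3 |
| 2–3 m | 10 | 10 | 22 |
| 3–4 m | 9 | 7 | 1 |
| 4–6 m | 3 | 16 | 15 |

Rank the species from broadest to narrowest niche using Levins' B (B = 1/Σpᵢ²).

Species A > Species C > Species D

Proportions for Species C (n=47): 25/47=0.5319, 10/47=0.2128, 9/47=0.1915, 3/47=0.0638
Proportions for Species A (n=41): 8/41=0.1951, 10/41=0.2439, 7/41=0.1707, 16/41=0.3902
Proportions for Species D (n=41): 3/41=0.0732, 22/41=0.5366, 1/41=0.0244, 15/41=0.3659
Σp_Cᵢ² = 0.5319² + 0.2128² + 0.1915² + 0.0638² = 0.282918 + 0.045284 + 0.036672 + 0.004070 = 0.368944
B_C = 1 / 0.368944 = 2.7104
Σp_Aᵢ² = 0.1951² + 0.2439² + 0.1707² + 0.3902² = 0.038064 + 0.059487 + 0.029138 + 0.152256 = 0.278945
B_A = 1 / 0.278945 = 3.5849
Σp_Dᵢ² = 0.0732² + 0.5366² + 0.0244² + 0.3659² = 0.005358 + 0.287940 + 0.000595 + 0.133883 = 0.427776
B_D = 1 / 0.427776 = 2.3377
Ranking by B (broadest → narrowest): Species A (3.58) > Species C (2.71) > Species D (2.34)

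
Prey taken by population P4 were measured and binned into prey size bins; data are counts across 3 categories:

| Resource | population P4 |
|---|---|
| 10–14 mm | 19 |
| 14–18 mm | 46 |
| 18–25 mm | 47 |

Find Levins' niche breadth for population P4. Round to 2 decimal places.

Proportions for population P4 (n=112): 19/112=0.1696, 46/112=0.4107, 47/112=0.4196
Σpᵢ² = 0.1696² + 0.4107² + 0.4196² = 0.028764 + 0.168674 + 0.176064 = 0.373502
B = 1 / 0.373502 = 2.6774

2.68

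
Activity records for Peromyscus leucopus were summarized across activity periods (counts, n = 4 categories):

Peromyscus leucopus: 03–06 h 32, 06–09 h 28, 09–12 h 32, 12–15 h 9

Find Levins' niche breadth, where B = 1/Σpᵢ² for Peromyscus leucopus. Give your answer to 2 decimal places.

3.50

Proportions for Peromyscus leucopus (n=101): 32/101=0.3168, 28/101=0.2772, 32/101=0.3168, 9/101=0.0891
Σpᵢ² = 0.3168² + 0.2772² + 0.3168² + 0.0891² = 0.100362 + 0.076840 + 0.100362 + 0.007939 = 0.285503
B = 1 / 0.285503 = 3.5026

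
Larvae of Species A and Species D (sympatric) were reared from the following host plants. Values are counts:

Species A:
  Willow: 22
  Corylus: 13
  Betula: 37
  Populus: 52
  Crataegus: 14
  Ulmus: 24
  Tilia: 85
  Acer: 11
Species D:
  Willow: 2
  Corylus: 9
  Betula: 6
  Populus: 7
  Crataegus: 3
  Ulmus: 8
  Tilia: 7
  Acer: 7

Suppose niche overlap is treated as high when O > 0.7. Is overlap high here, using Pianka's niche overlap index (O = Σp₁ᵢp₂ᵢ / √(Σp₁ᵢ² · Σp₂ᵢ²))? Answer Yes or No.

Yes

Proportions for Species A (n=258): 22/258=0.0853, 13/258=0.0504, 37/258=0.1434, 52/258=0.2016, 14/258=0.0543, 24/258=0.0930, 85/258=0.3295, 11/258=0.0426
Proportions for Species D (n=49): 2/49=0.0408, 9/49=0.1837, 6/49=0.1224, 7/49=0.1429, 3/49=0.0612, 8/49=0.1633, 7/49=0.1429, 7/49=0.1429
Σ p₁ᵢp₂ᵢ = 0.003480 + 0.009258 + 0.017552 + 0.028809 + 0.003323 + 0.015187 + 0.047086 + 0.006088 = 0.130783
Σp_1ᵢ² = 0.0853² + 0.0504² + 0.1434² + 0.2016² + 0.0543² + 0.0930² + 0.3295² + 0.0426² = 0.007276 + 0.002540 + 0.020564 + 0.040643 + 0.002948 + 0.008649 + 0.108570 + 0.001815 = 0.193005
Σp_2ᵢ² = 0.0408² + 0.1837² + 0.1224² + 0.1429² + 0.0612² + 0.1633² + 0.1429² + 0.1429² = 0.001665 + 0.033746 + 0.014982 + 0.020420 + 0.003745 + 0.026667 + 0.020420 + 0.020420 = 0.142065
O = 0.130783 / √(0.193005 × 0.142065) = 0.130783 / 0.1655876 = 0.7898
O = 0.7898 > 0.7 → Yes.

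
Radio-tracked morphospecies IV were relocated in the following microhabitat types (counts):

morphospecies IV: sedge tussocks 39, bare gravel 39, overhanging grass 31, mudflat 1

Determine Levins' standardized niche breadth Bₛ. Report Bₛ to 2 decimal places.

Proportions for morphospecies IV (n=110): 39/110=0.3545, 39/110=0.3545, 31/110=0.2818, 1/110=0.0091
Σpᵢ² = 0.3545² + 0.3545² + 0.2818² + 0.0091² = 0.125670 + 0.125670 + 0.079411 + 0.000083 = 0.330834
B = 1 / 0.330834 = 3.0227
Bₛ = (B − 1)/(n − 1) = (3.0227 − 1)/(4 − 1) = 2.0227/3 = 0.6742

0.67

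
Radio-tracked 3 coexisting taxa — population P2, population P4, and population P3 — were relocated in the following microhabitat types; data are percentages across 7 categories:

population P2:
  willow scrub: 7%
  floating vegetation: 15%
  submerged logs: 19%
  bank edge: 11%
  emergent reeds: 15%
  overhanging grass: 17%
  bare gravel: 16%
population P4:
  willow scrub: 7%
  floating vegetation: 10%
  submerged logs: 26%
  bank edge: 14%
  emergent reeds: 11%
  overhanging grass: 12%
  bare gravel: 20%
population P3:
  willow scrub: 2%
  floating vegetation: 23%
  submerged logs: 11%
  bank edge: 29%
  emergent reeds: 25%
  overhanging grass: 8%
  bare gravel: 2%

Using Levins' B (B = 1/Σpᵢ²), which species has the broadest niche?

population P2

Convert percentages to proportions (divide by 100).
Σp_P2ᵢ² = 0.07² + 0.15² + 0.19² + 0.11² + 0.15² + 0.17² + 0.16² = 0.0049 + 0.0225 + 0.0361 + 0.0121 + 0.0225 + 0.0289 + 0.0256 = 0.1526
B_P2 = 1 / 0.1526 = 6.5531
Σp_P4ᵢ² = 0.07² + 0.10² + 0.26² + 0.14² + 0.11² + 0.12² + 0.20² = 0.0049 + 0.0100 + 0.0676 + 0.0196 + 0.0121 + 0.0144 + 0.0400 = 0.1686
B_P4 = 1 / 0.1686 = 5.9312
Σp_P3ᵢ² = 0.02² + 0.23² + 0.11² + 0.29² + 0.25² + 0.08² + 0.02² = 0.0004 + 0.0529 + 0.0121 + 0.0841 + 0.0625 + 0.0064 + 0.0004 = 0.2188
B_P3 = 1 / 0.2188 = 4.5704
Highest B → broadest niche (most generalist): population P2 (B = 6.55).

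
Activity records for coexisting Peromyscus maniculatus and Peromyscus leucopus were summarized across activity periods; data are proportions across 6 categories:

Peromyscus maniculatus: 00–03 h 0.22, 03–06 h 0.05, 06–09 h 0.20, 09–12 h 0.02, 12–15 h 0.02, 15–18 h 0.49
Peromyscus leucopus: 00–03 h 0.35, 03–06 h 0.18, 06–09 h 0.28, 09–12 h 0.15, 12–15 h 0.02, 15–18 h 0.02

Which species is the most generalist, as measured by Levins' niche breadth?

Σp_maniᵢ² = 0.22² + 0.05² + 0.20² + 0.02² + 0.02² + 0.49² = 0.0484 + 0.0025 + 0.0400 + 0.0004 + 0.0004 + 0.2401 = 0.3318
B_mani = 1 / 0.3318 = 3.0139
Σp_leucᵢ² = 0.35² + 0.18² + 0.28² + 0.15² + 0.02² + 0.02² = 0.1225 + 0.0324 + 0.0784 + 0.0225 + 0.0004 + 0.0004 = 0.2566
B_leuc = 1 / 0.2566 = 3.8971
Highest B → broadest niche (most generalist): Peromyscus leucopus (B = 3.90).

Peromyscus leucopus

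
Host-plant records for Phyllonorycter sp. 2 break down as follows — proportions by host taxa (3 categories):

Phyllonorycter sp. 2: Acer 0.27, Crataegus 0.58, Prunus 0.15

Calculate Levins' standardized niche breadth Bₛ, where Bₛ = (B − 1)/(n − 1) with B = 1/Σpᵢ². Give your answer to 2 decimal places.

0.66

Σpᵢ² = 0.27² + 0.58² + 0.15² = 0.0729 + 0.3364 + 0.0225 = 0.4318
B = 1 / 0.4318 = 2.3159
Bₛ = (B − 1)/(n − 1) = (2.3159 − 1)/(3 − 1) = 1.3159/2 = 0.6580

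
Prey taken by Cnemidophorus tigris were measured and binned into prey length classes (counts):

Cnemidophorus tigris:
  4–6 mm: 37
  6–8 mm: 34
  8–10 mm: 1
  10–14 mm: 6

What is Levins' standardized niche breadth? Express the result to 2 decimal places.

0.46

Proportions for Cnemidophorus tigris (n=78): 37/78=0.4744, 34/78=0.4359, 1/78=0.0128, 6/78=0.0769
Σpᵢ² = 0.4744² + 0.4359² + 0.0128² + 0.0769² = 0.225055 + 0.190009 + 0.000164 + 0.005914 = 0.421142
B = 1 / 0.421142 = 2.3745
Bₛ = (B − 1)/(n − 1) = (2.3745 − 1)/(4 − 1) = 1.3745/3 = 0.4582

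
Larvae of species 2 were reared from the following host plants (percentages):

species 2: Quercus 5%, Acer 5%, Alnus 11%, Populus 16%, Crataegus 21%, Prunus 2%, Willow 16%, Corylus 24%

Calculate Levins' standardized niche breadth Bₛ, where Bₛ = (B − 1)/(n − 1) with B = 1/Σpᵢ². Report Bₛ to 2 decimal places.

Convert percentages to proportions (divide by 100).
Σpᵢ² = 0.05² + 0.05² + 0.11² + 0.16² + 0.21² + 0.02² + 0.16² + 0.24² = 0.0025 + 0.0025 + 0.0121 + 0.0256 + 0.0441 + 0.0004 + 0.0256 + 0.0576 = 0.1704
B = 1 / 0.1704 = 5.8685
Bₛ = (B − 1)/(n − 1) = (5.8685 − 1)/(8 − 1) = 4.8685/7 = 0.6955

0.70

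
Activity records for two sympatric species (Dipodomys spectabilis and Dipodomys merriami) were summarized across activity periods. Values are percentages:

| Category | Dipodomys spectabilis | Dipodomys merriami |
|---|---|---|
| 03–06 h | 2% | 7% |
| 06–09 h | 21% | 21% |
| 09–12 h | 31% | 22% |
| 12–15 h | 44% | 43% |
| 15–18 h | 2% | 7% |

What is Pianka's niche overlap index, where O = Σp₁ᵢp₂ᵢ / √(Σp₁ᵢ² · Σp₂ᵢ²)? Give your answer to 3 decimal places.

Convert percentages to proportions (divide by 100).
Σ p₁ᵢp₂ᵢ = 0.0014 + 0.0441 + 0.0682 + 0.1892 + 0.0014 = 0.3043
Σp_1ᵢ² = 0.02² + 0.21² + 0.31² + 0.44² + 0.02² = 0.0004 + 0.0441 + 0.0961 + 0.1936 + 0.0004 = 0.3346
Σp_2ᵢ² = 0.07² + 0.21² + 0.22² + 0.43² + 0.07² = 0.0049 + 0.0441 + 0.0484 + 0.1849 + 0.0049 = 0.2872
O = 0.3043 / √(0.3346 × 0.2872) = 0.3043 / 0.309995 = 0.98163

0.982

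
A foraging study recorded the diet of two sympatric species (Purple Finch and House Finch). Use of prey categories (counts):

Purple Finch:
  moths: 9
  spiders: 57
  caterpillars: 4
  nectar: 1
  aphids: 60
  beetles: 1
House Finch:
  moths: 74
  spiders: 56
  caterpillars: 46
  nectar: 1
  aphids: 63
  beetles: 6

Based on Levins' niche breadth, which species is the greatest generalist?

Proportions for Purple Finch (n=132): 9/132=0.0682, 57/132=0.4318, 4/132=0.0303, 1/132=0.0076, 60/132=0.4545, 1/132=0.0076
Proportions for House Finch (n=246): 74/246=0.3008, 56/246=0.2276, 46/246=0.1870, 1/246=0.0041, 63/246=0.2561, 6/246=0.0244
Σp_Purpᵢ² = 0.0682² + 0.4318² + 0.0303² + 0.0076² + 0.4545² + 0.0076² = 0.004651 + 0.186451 + 0.000918 + 0.000058 + 0.206570 + 0.000058 = 0.398706
B_Purp = 1 / 0.398706 = 2.5081
Σp_Housᵢ² = 0.3008² + 0.2276² + 0.1870² + 0.0041² + 0.2561² + 0.0244² = 0.090481 + 0.051802 + 0.034969 + 0.000017 + 0.065587 + 0.000595 = 0.243451
B_Hous = 1 / 0.243451 = 4.1076
Highest B → broadest niche (most generalist): House Finch (B = 4.11).

House Finch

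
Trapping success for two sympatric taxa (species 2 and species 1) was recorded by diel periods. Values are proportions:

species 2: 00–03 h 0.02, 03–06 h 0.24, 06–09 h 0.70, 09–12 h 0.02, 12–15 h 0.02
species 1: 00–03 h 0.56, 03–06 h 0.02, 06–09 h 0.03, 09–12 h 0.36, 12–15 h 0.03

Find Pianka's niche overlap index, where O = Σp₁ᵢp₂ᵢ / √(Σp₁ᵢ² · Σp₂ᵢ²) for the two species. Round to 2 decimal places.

Σ p₁ᵢp₂ᵢ = 0.0112 + 0.0048 + 0.0210 + 0.0072 + 0.0006 = 0.0448
Σp_1ᵢ² = 0.02² + 0.24² + 0.70² + 0.02² + 0.02² = 0.0004 + 0.0576 + 0.4900 + 0.0004 + 0.0004 = 0.5488
Σp_2ᵢ² = 0.56² + 0.02² + 0.03² + 0.36² + 0.03² = 0.3136 + 0.0004 + 0.0009 + 0.1296 + 0.0009 = 0.4454
O = 0.0448 / √(0.5488 × 0.4454) = 0.0448 / 0.49440 = 0.0906

0.09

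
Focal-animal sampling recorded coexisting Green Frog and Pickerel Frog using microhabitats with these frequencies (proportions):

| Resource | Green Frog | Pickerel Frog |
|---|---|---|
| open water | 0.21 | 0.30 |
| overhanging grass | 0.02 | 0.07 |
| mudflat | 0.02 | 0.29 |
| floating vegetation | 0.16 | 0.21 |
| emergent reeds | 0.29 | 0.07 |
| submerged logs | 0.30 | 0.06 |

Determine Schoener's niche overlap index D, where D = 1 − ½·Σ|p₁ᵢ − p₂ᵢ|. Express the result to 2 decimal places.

Σ|p₁ᵢ − p₂ᵢ| = 0.09 + 0.05 + 0.27 + 0.05 + 0.22 + 0.24 = 0.92
D = 1 − ½ × 0.92 = 1 − 0.460 = 0.5400

0.54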